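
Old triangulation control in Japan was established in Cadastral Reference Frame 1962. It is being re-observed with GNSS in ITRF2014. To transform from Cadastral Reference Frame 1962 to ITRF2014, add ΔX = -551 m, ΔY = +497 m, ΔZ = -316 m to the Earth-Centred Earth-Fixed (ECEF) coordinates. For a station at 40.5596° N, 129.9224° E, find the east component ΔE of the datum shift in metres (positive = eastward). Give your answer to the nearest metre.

At φ = 40.5596°, λ = 129.9224°: sin φ = 0.650239, cos φ = 0.759730, sin λ = 0.766914, cos λ = -0.641750.
ΔE = −sin λ·ΔX + cos λ·ΔY = −(0.766914)·(-551) + (-0.641750)·(497) = 103.62 m.

ΔE = 104 m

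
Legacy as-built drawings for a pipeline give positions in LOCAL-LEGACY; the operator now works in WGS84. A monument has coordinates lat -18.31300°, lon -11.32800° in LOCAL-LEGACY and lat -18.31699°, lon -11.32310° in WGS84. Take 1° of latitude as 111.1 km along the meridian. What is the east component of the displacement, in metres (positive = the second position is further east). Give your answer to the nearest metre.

ΔE = 517 m

Δφ = -18.31699° − -18.31300° = -0.00399°; Δλ = -11.32310° − -11.32800° = +0.00490°.
ΔN = Δφ × 111100 = -443.3 m; ΔE = Δλ × 111100 × cos(-18.31300°) = +0.00490 × 111100 × 0.949354 = 516.8 m.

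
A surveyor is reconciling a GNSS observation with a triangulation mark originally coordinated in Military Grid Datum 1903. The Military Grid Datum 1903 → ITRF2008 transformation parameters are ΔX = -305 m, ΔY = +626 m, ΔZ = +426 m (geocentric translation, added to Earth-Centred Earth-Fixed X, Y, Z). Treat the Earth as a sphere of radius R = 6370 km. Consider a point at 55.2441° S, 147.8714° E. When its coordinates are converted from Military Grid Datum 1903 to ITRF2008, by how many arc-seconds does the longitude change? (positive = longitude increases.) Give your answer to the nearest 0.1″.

Δλ = -20.9″

sin φ = -0.821588, cos φ = 0.570081, sin λ = 0.531821, cos λ = -0.846857.
East component: ΔE = −sin λ·ΔX + cos λ·ΔY = −(0.531821)(-305) + (-0.846857)(626) = -367.93 m.
1° of latitude spans πR/180 = 111177 m; at latitude φ, 1° of longitude spans that × cos φ = 63380.2 m, so Δλ = -367.93 / 63380.2 × 3600 = -20.898″.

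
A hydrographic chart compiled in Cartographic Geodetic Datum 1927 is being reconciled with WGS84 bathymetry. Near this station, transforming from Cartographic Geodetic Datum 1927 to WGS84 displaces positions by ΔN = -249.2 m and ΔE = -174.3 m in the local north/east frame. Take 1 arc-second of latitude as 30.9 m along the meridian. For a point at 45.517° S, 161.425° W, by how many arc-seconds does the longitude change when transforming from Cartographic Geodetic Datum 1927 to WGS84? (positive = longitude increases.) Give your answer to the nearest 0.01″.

Δλ = -8.05″

At latitude -45.517°, cos φ = 0.700698.
1″ of longitude at this latitude = 30.90 × cos φ = 21.6516 m, so Δλ = -174.3 / 21.6516 = -8.050″.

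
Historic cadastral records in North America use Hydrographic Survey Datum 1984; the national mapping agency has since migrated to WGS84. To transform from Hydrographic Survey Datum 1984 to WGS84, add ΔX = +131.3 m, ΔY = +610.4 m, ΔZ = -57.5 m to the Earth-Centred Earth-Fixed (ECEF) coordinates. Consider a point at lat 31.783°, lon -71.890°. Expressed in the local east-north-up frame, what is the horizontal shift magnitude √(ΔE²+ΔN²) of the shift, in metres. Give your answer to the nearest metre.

393 m

At φ = 31.783°, λ = -71.890°: sin φ = 0.526704, cos φ = 0.850049, sin λ = -0.950461, cos λ = 0.310842.
ΔE = −sin λ·ΔX + cos λ·ΔY = −(-0.950461)·(131.3) + (0.310842)·(610.4) = 314.53 m.
ΔN = −sin φ cos λ·ΔX − sin φ sin λ·ΔY + cos φ·ΔZ = −(0.526704)(0.310842)(131.3) − (0.526704)(-0.950461)(610.4) + (0.850049)(-57.5) = 235.20 m.
Horizontal magnitude = √(ΔE² + ΔN²) = √(314.53² + 235.20²) = 392.75 m.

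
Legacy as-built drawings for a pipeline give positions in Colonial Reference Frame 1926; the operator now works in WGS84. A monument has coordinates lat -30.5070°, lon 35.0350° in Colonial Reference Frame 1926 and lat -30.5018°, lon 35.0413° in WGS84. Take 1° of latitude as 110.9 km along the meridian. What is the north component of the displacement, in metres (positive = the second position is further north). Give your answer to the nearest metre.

ΔN = 577 m

Δφ = -30.5018° − -30.5070° = +0.0052°; Δλ = 35.0413° − 35.0350° = +0.0063°.
ΔN = Δφ × 110900 = 576.7 m; ΔE = Δλ × 110900 × cos(-30.5070°) = +0.0063 × 110900 × 0.861567 = 602.0 m.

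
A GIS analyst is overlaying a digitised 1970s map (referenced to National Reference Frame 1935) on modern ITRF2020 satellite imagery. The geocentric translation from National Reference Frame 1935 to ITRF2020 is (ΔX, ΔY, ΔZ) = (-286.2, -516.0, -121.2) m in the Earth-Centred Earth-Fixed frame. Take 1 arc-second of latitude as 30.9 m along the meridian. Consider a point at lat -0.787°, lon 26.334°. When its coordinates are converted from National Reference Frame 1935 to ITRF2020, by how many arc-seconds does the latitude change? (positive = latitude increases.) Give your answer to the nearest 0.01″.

Δφ = -4.14″

sin φ = -0.013735, cos φ = 0.999906, sin λ = 0.443603, cos λ = 0.896223.
North component: ΔN = −sin φ cos λ·ΔX − sin φ sin λ·ΔY + cos φ·ΔZ = −(-0.013735)(0.896223)(-286.2) − (-0.013735)(0.443603)(-516.0) + (0.999906)(-121.2) = -127.86 m.
1° of latitude spans 3600 × 30.90 = 111240 m, so Δφ = -127.86 / 111240 × 3600 = -4.138″.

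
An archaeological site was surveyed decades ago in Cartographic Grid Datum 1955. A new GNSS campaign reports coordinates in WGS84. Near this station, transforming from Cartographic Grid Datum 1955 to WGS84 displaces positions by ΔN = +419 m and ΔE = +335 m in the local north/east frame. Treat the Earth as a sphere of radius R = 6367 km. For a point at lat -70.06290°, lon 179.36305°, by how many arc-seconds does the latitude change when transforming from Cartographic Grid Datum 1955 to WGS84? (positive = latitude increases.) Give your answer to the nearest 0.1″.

On a sphere of radius R, 1 rad of latitude = R, so Δφ = ΔN / R = 419.0 / 6367000 = 6.5808e-05 rad = 13.574″.

Δφ = 13.6″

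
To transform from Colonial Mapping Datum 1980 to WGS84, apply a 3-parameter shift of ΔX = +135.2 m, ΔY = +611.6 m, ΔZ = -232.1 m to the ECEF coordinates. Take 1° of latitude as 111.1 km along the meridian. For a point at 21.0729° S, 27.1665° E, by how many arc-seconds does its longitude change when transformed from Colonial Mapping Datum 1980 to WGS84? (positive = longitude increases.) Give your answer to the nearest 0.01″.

sin φ = -0.359555, cos φ = 0.933124, sin λ = 0.456578, cos λ = 0.889683.
East component: ΔE = −sin λ·ΔX + cos λ·ΔY = −(0.456578)(135.2) + (0.889683)(611.6) = 482.40 m.
1° of latitude spans 111100 m; at latitude φ, 1° of longitude spans that × cos φ = 103670.0 m, so Δλ = 482.40 / 103670.0 × 3600 = 16.752″.

Δλ = 16.75″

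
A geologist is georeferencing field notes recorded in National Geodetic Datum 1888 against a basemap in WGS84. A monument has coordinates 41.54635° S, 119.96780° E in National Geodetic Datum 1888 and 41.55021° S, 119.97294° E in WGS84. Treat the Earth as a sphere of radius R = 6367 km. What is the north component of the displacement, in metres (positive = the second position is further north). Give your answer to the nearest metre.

ΔN = -429 m

Δφ = -41.55021° − -41.54635° = -0.00386°; Δλ = 119.97294° − 119.96780° = +0.00514°.
1° along a meridian = πR/180 = 111125 m.
ΔN = Δφ × 111125 = -428.9 m; ΔE = Δλ × 111125 × cos(-41.54635°) = +0.00514 × 111125 × 0.748419 = 427.5 m.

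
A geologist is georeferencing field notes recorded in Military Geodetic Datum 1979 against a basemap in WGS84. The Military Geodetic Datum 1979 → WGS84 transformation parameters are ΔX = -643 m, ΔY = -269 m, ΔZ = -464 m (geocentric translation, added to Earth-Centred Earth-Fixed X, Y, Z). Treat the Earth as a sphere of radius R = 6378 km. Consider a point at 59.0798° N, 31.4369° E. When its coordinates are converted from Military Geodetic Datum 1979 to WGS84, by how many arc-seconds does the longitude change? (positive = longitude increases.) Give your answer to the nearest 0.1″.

Δλ = 6.7″

sin φ = 0.857884, cos φ = 0.513844, sin λ = 0.521559, cos λ = 0.853215.
East component: ΔE = −sin λ·ΔX + cos λ·ΔY = −(0.521559)(-643) + (0.853215)(-269) = 105.85 m.
1° of latitude spans πR/180 = 111317 m; at latitude φ, 1° of longitude spans that × cos φ = 57199.6 m, so Δλ = 105.85 / 57199.6 × 3600 = 6.662″.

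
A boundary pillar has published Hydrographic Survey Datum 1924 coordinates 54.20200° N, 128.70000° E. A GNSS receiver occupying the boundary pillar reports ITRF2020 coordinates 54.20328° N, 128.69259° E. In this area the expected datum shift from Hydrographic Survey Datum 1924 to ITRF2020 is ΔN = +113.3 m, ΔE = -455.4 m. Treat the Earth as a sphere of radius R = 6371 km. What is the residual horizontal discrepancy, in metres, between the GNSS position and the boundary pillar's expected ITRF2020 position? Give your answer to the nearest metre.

Observed coordinate differences: Δφ = +0.00128°, Δλ = -0.00741°.
Converting to metres (1° lat = 111195 m, cos φ = 0.584929): observed ΔN = 142.3 m, observed ΔE = -482.0 m.
Subtracting the expected shift leaves a residual of 142.3 − (113.3) = 29.0 m north and -482.0 − (-455.4) = -26.6 m east.
Residual distance = √(29.0² + (-26.6)²) = 39.3 m.

39 m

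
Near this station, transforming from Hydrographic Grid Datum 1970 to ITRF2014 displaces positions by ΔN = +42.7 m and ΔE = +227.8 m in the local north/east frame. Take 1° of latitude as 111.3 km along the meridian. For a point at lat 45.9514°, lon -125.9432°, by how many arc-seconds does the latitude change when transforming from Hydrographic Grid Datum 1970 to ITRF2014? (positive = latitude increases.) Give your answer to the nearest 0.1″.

Δφ = 1.4″

1° of latitude = 111.3 km, so Δφ = 42.7 / 111300 = 0.0003836° = 1.381″.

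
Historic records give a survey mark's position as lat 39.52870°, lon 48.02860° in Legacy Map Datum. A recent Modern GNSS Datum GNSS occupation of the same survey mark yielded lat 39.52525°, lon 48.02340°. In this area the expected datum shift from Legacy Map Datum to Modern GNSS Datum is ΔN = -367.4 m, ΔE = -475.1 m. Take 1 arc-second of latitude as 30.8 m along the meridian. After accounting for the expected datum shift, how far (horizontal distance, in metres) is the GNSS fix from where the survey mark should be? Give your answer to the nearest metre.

Observed coordinate differences: Δφ = -0.00345°, Δλ = -0.00520°.
Converting to metres (1° lat = 110880 m, cos φ = 0.771306): observed ΔN = -382.5 m, observed ΔE = -444.7 m.
Subtracting the expected shift leaves a residual of -382.5 − (-367.4) = -15.1 m north and -444.7 − (-475.1) = 30.4 m east.
Residual distance = √((-15.1)² + 30.4²) = 33.9 m.

34 m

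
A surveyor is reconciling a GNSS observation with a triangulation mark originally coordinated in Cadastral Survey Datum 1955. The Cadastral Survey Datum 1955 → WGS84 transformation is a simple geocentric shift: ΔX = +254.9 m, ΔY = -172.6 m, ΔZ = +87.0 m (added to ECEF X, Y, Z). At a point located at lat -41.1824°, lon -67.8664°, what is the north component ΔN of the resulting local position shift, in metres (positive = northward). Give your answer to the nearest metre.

ΔN = 234 m

The local north axis is (−sin φ cos λ, −sin φ sin λ, cos φ), giving ΔN = 63.237 + 105.275 + 65.478 = 233.99 m.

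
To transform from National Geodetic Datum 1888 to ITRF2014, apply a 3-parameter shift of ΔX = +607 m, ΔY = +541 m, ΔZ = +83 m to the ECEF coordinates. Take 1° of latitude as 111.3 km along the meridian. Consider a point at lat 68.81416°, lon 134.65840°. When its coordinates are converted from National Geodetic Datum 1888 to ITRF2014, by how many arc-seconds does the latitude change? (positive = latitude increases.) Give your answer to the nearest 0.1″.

sin φ = 0.932413, cos φ = 0.361394, sin λ = 0.711310, cos λ = -0.702878.
North component: ΔN = −sin φ cos λ·ΔX − sin φ sin λ·ΔY + cos φ·ΔZ = −(0.932413)(-0.702878)(607) − (0.932413)(0.711310)(541) + (0.361394)(83) = 69.00 m.
1° of latitude spans 111300 m, so Δφ = 69.00 / 111300 × 3600 = 2.232″.

Δφ = 2.2″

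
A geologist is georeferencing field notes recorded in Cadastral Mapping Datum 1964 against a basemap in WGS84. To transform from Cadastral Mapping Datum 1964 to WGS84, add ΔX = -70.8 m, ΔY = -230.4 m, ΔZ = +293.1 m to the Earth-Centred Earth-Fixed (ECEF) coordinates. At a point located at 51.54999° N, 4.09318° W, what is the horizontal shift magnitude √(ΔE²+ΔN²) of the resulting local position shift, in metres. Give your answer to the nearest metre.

At φ = 51.54999°, λ = -4.09318°: sin φ = 0.783151, cos φ = 0.621832, sin λ = -0.071379, cos λ = 0.997449.
ΔE = −sin λ·ΔX + cos λ·ΔY = −(-0.071379)·(-70.8) + (0.997449)·(-230.4) = -234.87 m.
ΔN = −sin φ cos λ·ΔX − sin φ sin λ·ΔY + cos φ·ΔZ = −(0.783151)(0.997449)(-70.8) − (0.783151)(-0.071379)(-230.4) + (0.621832)(293.1) = 224.69 m.
Horizontal magnitude = √(ΔE² + ΔN²) = √((-234.87)² + 224.69²) = 325.03 m.

325 m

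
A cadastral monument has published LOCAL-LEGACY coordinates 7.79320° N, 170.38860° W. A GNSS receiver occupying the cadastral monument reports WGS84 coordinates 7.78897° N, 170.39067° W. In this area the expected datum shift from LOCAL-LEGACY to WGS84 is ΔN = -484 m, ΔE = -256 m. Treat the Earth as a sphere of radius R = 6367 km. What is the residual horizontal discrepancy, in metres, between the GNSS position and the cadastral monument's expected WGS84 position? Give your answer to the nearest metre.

31 m

Observed coordinate differences: Δφ = -0.00423°, Δλ = -0.00207°.
Converting to metres (1° lat = 111125 m, cos φ = 0.990764): observed ΔN = -470.1 m, observed ΔE = -227.9 m.
Subtracting the expected shift leaves a residual of -470.1 − (-484) = 13.9 m north and -227.9 − (-256) = 28.1 m east.
Residual distance = √(13.9² + 28.1²) = 31.4 m.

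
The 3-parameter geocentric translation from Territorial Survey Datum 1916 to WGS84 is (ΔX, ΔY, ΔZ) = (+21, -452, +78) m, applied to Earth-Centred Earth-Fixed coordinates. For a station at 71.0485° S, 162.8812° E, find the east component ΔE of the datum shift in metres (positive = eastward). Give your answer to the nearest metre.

ΔE = 426 m

At φ = -71.0485°, λ = 162.8812°: sin φ = -0.945794, cos φ = 0.324768, sin λ = 0.294354, cos λ = -0.955696.
ΔE = −sin λ·ΔX + cos λ·ΔY = −(0.294354)·(21) + (-0.955696)·(-452) = 425.79 m.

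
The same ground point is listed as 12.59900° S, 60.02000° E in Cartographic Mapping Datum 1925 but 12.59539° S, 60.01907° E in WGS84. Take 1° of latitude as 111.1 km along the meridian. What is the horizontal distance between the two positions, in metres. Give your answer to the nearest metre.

Δφ = -12.59539° − -12.59900° = +0.00361°; Δλ = 60.01907° − 60.02000° = -0.00093°.
ΔN = Δφ × 111100 = 401.1 m; ΔE = Δλ × 111100 × cos(-12.59900°) = -0.00093 × 111100 × 0.975921 = -100.8 m.
Distance = √(ΔE² + ΔN²) = √((-100.8)² + 401.1²) = 413.6 m.

414 m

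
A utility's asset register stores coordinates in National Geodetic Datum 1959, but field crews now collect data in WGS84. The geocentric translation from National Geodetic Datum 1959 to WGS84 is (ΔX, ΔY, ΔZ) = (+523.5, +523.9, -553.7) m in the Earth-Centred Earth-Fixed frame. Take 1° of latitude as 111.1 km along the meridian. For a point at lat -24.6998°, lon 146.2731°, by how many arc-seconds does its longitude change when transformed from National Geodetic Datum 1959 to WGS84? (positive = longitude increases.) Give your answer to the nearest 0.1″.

Δλ = -25.9″

sin φ = -0.417864, cos φ = 0.908510, sin λ = 0.555235, cos λ = -0.831694.
East component: ΔE = −sin λ·ΔX + cos λ·ΔY = −(0.555235)(523.5) + (-0.831694)(523.9) = -726.39 m.
1° of latitude spans 111100 m; at latitude φ, 1° of longitude spans that × cos φ = 100935.4 m, so Δλ = -726.39 / 100935.4 × 3600 = -25.908″.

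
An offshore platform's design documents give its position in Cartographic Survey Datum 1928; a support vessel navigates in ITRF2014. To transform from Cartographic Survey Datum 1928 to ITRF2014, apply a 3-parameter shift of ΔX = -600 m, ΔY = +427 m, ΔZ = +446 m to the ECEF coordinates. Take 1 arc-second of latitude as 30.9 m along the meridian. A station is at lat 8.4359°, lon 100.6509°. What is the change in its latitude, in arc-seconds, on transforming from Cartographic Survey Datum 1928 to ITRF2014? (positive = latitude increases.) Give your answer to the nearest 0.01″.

sin φ = 0.146703, cos φ = 0.989181, sin λ = 0.982772, cos λ = -0.184824.
North component: ΔN = −sin φ cos λ·ΔX − sin φ sin λ·ΔY + cos φ·ΔZ = −(0.146703)(-0.184824)(-600) − (0.146703)(0.982772)(427) + (0.989181)(446) = 363.34 m.
1° of latitude spans 3600 × 30.90 = 111240 m, so Δφ = 363.34 / 111240 × 3600 = 11.759″.

Δφ = 11.76″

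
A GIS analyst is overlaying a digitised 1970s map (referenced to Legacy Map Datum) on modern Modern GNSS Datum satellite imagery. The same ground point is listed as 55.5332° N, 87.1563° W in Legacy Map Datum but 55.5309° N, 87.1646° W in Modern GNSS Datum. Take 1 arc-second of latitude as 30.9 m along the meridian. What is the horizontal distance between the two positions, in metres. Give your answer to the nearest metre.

582 m

Δφ = 55.5309° − 55.5332° = -0.0023°; Δλ = -87.1646° − -87.1563° = -0.0083°.
1° of latitude = 3600 × 30.90 = 111240 m.
ΔN = Δφ × 111240 = -255.9 m; ΔE = Δλ × 111240 × cos(55.5332°) = -0.0083 × 111240 × 0.565929 = -522.5 m.
Distance = √(ΔE² + ΔN²) = √((-522.5)² + (-255.9)²) = 581.8 m.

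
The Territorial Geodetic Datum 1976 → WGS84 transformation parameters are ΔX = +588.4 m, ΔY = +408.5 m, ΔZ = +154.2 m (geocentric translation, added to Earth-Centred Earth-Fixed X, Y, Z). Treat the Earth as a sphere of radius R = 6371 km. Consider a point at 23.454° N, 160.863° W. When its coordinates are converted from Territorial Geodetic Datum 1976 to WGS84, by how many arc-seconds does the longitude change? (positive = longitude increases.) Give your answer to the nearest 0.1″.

sin φ = 0.398013, cos φ = 0.917380, sin λ = -0.327828, cos λ = -0.944737.
East component: ΔE = −sin λ·ΔX + cos λ·ΔY = −(-0.327828)(588.4) + (-0.944737)(408.5) = -193.03 m.
1° of latitude spans πR/180 = 111195 m; at latitude φ, 1° of longitude spans that × cos φ = 102008.0 m, so Δλ = -193.03 / 102008.0 × 3600 = -6.812″.

Δλ = -6.8″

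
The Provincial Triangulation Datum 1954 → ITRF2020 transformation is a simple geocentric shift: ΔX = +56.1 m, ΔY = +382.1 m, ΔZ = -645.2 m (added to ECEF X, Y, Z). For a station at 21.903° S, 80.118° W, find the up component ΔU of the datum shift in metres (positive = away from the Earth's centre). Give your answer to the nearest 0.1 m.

The local up (radial) axis is (cos φ cos λ, cos φ sin λ, sin φ), giving ΔU = 8.933 − 349.259 + 240.683 = -99.64 m.

ΔU = -99.6 m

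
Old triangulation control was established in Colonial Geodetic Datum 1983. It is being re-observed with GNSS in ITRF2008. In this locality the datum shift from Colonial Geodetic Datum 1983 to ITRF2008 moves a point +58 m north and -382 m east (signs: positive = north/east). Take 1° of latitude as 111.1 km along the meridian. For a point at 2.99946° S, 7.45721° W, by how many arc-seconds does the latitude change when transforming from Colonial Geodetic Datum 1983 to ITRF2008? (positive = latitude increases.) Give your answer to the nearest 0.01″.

Δφ = 1.88″

1° of latitude = 111.1 km, so Δφ = 58.0 / 111100 = 0.0005221° = 1.879″.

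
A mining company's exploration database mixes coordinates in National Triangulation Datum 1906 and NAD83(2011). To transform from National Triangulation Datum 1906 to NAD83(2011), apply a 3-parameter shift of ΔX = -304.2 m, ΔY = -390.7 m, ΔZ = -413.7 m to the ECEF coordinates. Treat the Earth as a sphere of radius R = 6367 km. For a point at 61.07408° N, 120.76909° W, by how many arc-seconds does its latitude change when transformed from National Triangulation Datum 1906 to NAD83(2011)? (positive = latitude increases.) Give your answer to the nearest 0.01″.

Δφ = -20.41″

sin φ = 0.875246, cos φ = 0.483678, sin λ = -0.859236, cos λ = -0.511579.
North component: ΔN = −sin φ cos λ·ΔX − sin φ sin λ·ΔY + cos φ·ΔZ = −(0.875246)(-0.511579)(-304.2) − (0.875246)(-0.859236)(-390.7) + (0.483678)(-413.7) = -630.13 m.
1° of latitude spans πR/180 = 111125 m, so Δφ = -630.13 / 111125 × 3600 = -20.414″.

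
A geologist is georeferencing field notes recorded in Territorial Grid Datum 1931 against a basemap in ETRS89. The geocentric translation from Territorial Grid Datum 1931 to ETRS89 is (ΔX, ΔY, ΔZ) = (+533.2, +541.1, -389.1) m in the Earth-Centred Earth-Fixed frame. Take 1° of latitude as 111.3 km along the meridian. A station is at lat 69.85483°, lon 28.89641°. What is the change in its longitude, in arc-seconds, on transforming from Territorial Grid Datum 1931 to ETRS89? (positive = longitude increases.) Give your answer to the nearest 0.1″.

sin φ = 0.938823, cos φ = 0.344400, sin λ = 0.483228, cos λ = 0.875495.
East component: ΔE = −sin λ·ΔX + cos λ·ΔY = −(0.483228)(533.2) + (0.875495)(541.1) = 216.07 m.
1° of latitude spans 111300 m; at latitude φ, 1° of longitude spans that × cos φ = 38331.7 m, so Δλ = 216.07 / 38331.7 × 3600 = 20.293″.

Δλ = 20.3″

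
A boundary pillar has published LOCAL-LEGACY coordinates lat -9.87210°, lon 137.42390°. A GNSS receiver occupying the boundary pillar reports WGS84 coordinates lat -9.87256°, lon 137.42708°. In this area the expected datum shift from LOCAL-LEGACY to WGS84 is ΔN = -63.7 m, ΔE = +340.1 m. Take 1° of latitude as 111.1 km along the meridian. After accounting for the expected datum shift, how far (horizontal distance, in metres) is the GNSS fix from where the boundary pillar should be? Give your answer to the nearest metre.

Observed coordinate differences: Δφ = -0.00046°, Δλ = +0.00318°.
Converting to metres (1° lat = 111100 m, cos φ = 0.985193): observed ΔN = -51.1 m, observed ΔE = 348.1 m.
Subtracting the expected shift leaves a residual of -51.1 − (-63.7) = 12.6 m north and 348.1 − (340.1) = 8.0 m east.
Residual distance = √(12.6² + 8.0²) = 14.9 m.

15 m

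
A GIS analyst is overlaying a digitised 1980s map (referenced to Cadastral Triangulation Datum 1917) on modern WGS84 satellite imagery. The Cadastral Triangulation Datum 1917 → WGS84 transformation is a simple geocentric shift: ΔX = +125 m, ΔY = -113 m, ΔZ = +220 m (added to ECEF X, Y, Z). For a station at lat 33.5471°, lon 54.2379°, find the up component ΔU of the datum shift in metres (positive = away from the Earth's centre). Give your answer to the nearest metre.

ΔU = 106 m

At φ = 33.5471°, λ = 54.2379°: sin φ = 0.552622, cos φ = 0.833432, sin λ = 0.811451, cos λ = 0.584421.
ΔU = cos φ cos λ·ΔX + cos φ sin λ·ΔY + sin φ·ΔZ = (0.833432)(0.584421)(125) + (0.833432)(0.811451)(-113) + (0.552622)(220) = 106.04 m.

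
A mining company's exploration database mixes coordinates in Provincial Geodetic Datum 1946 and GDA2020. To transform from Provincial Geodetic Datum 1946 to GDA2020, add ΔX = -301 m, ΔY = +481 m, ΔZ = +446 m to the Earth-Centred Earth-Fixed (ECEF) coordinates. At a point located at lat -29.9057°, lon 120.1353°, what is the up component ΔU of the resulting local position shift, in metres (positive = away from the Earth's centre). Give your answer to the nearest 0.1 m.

The local up (radial) axis is (cos φ cos λ, cos φ sin λ, sin φ), giving ΔU = 130.994 + 360.599 − 222.364 = 269.23 m.

ΔU = 269.2 m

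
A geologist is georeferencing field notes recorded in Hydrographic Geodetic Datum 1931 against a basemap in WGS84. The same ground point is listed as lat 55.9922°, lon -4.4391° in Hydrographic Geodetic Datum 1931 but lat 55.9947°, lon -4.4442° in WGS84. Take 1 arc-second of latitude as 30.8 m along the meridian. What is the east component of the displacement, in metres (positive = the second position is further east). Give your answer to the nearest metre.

ΔE = -316 m

Δφ = 55.9947° − 55.9922° = +0.0025°; Δλ = -4.4442° − -4.4391° = -0.0051°.
1° of latitude = 3600 × 30.80 = 110880 m.
ΔN = Δφ × 110880 = 277.2 m; ΔE = Δλ × 110880 × cos(55.9922°) = -0.0051 × 110880 × 0.559306 = -316.3 m.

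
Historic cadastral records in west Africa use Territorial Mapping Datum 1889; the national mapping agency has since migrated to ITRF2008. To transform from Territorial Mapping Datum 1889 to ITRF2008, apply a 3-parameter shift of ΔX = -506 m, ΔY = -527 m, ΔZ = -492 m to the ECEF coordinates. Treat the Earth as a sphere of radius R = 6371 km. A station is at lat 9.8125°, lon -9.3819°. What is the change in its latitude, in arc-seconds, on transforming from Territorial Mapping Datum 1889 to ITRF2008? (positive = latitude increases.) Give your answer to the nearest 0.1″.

Δφ = -13.4″

sin φ = 0.170424, cos φ = 0.985371, sin λ = -0.163014, cos λ = 0.986624.
North component: ΔN = −sin φ cos λ·ΔX − sin φ sin λ·ΔY + cos φ·ΔZ = −(0.170424)(0.986624)(-506) − (0.170424)(-0.163014)(-527) + (0.985371)(-492) = -414.36 m.
1° of latitude spans πR/180 = 111195 m, so Δφ = -414.36 / 111195 × 3600 = -13.415″.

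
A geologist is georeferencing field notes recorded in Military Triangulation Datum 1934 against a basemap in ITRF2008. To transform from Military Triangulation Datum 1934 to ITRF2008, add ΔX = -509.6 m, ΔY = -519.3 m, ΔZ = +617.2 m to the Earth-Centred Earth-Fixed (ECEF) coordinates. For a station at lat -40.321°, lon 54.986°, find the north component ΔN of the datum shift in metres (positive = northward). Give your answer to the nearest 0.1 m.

ΔN = 6.2 m

At φ = -40.321°, λ = 54.986°: sin φ = -0.647069, cos φ = 0.762431, sin λ = 0.819012, cos λ = 0.573777.
ΔN = −sin φ cos λ·ΔX − sin φ sin λ·ΔY + cos φ·ΔZ = −(-0.647069)(0.573777)(-509.6) − (-0.647069)(0.819012)(-519.3) + (0.762431)(617.2) = 6.16 m.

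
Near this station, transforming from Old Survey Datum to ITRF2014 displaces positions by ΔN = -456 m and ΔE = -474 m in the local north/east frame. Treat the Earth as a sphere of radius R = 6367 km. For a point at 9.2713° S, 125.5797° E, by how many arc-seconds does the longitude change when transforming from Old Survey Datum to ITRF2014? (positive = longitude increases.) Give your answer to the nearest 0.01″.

Δλ = -15.56″

At latitude -9.2713°, cos φ = 0.986937.
One radian of longitude at latitude φ spans R cos φ, so Δλ = ΔE / (R cos φ) = -474.0 / (6367000 × 0.986937) = -7.5432e-05 rad = -15.559″.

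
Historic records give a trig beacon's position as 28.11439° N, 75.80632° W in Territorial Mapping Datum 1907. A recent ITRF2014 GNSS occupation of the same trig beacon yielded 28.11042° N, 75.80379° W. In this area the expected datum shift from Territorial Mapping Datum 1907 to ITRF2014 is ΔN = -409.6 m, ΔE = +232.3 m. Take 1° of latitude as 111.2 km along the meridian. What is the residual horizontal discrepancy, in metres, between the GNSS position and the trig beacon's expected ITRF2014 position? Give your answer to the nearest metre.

36 m

Observed coordinate differences: Δφ = -0.00397°, Δλ = +0.00253°.
Converting to metres (1° lat = 111200 m, cos φ = 0.882009): observed ΔN = -441.5 m, observed ΔE = 248.1 m.
Subtracting the expected shift leaves a residual of -441.5 − (-409.6) = -31.9 m north and 248.1 − (232.3) = 15.8 m east.
Residual distance = √((-31.9)² + 15.8²) = 35.6 m.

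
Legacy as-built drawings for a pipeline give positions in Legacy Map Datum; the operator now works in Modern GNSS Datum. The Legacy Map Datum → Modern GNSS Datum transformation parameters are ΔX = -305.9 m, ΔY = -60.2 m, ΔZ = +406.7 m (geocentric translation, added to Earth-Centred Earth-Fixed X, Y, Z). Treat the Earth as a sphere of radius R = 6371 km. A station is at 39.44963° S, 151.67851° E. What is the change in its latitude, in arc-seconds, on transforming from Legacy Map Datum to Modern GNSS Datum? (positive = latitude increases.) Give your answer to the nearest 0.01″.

sin φ = -0.635400, cos φ = 0.772183, sin λ = 0.474418, cos λ = -0.880299.
North component: ΔN = −sin φ cos λ·ΔX − sin φ sin λ·ΔY + cos φ·ΔZ = −(-0.635400)(-0.880299)(-305.9) − (-0.635400)(0.474418)(-60.2) + (0.772183)(406.7) = 467.00 m.
1° of latitude spans πR/180 = 111195 m, so Δφ = 467.00 / 111195 × 3600 = 15.119″.

Δφ = 15.12″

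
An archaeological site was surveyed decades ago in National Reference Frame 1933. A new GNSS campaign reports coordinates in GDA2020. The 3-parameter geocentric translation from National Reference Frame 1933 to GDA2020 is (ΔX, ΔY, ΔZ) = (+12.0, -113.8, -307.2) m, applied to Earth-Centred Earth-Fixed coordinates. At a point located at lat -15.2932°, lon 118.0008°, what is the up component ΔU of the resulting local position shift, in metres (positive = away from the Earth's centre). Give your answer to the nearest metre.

ΔU = -21 m

The local up (radial) axis is (cos φ cos λ, cos φ sin λ, sin φ), giving ΔU = -5.434 − 96.921 + 81.027 = -21.33 m.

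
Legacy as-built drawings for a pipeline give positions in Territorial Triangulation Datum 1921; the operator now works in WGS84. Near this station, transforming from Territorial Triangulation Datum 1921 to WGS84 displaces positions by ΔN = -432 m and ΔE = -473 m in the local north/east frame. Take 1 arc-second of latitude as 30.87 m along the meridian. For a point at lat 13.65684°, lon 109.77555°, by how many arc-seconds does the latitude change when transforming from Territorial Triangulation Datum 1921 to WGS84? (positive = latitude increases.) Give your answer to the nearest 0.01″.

1″ of latitude = 30.87 m, so Δφ = -432.0 / 30.87 = -13.994″.

Δφ = -13.99″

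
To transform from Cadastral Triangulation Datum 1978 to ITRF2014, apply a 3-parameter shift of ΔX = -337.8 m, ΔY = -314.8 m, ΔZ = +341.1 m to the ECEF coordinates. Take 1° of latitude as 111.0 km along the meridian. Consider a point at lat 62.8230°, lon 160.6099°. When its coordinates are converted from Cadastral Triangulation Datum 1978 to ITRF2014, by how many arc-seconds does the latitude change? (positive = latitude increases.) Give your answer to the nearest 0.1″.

sin φ = 0.889600, cos φ = 0.456741, sin λ = 0.331998, cos λ = -0.943280.
North component: ΔN = −sin φ cos λ·ΔX − sin φ sin λ·ΔY + cos φ·ΔZ = −(0.889600)(-0.943280)(-337.8) − (0.889600)(0.331998)(-314.8) + (0.456741)(341.1) = -34.69 m.
1° of latitude spans 111000 m, so Δφ = -34.69 / 111000 × 3600 = -1.125″.

Δφ = -1.1″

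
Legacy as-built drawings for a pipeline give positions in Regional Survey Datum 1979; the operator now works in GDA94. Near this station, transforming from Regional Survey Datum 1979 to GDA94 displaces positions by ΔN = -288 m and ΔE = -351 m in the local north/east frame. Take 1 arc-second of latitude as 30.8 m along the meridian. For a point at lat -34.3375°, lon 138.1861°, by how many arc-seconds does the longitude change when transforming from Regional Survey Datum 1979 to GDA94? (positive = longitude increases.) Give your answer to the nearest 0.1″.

Δλ = -13.8″

At latitude -34.3375°, cos φ = 0.825729.
1″ of longitude at this latitude = 30.80 × cos φ = 25.4325 m, so Δλ = -351.0 / 25.4325 = -13.801″.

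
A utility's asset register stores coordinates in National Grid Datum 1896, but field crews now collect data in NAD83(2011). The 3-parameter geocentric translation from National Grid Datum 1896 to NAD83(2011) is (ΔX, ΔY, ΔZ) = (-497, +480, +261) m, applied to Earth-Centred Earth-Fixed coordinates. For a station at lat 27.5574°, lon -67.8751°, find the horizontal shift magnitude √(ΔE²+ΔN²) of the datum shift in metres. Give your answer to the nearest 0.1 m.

At φ = 27.5574°, λ = -67.8751°: sin φ = 0.462637, cos φ = 0.886548, sin λ = -0.926365, cos λ = 0.376627.
ΔE = −sin λ·ΔX + cos λ·ΔY = −(-0.926365)·(-497) + (0.376627)·(480) = -279.62 m.
ΔN = −sin φ cos λ·ΔX − sin φ sin λ·ΔY + cos φ·ΔZ = −(0.462637)(0.376627)(-497) − (0.462637)(-0.926365)(480) + (0.886548)(261) = 523.70 m.
Horizontal magnitude = √(ΔE² + ΔN²) = √((-279.62)² + 523.70²) = 593.68 m.

593.7 m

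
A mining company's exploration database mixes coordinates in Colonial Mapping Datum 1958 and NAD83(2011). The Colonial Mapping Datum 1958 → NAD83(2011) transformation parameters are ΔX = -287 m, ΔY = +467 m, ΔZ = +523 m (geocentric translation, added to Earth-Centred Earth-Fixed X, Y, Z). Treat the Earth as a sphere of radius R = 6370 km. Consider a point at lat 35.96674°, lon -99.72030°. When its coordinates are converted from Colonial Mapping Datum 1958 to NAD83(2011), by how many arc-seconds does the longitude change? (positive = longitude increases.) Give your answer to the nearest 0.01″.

Δλ = -14.47″

sin φ = 0.587316, cos φ = 0.809358, sin λ = -0.985644, cos λ = -0.168839.
East component: ΔE = −sin λ·ΔX + cos λ·ΔY = −(-0.985644)(-287) + (-0.168839)(467) = -361.73 m.
1° of latitude spans πR/180 = 111177 m; at latitude φ, 1° of longitude spans that × cos φ = 89982.4 m, so Δλ = -361.73 / 89982.4 × 3600 = -14.472″.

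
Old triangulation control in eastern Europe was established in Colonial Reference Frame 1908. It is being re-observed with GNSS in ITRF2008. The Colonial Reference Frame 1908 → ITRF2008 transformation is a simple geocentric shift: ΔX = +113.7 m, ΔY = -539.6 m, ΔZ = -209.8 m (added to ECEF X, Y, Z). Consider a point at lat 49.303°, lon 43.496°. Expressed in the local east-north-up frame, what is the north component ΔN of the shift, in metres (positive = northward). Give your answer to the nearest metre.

The local north axis is (−sin φ cos λ, −sin φ sin λ, cos φ), giving ΔN = -62.534 + 281.590 − 136.802 = 82.25 m.

ΔN = 82 m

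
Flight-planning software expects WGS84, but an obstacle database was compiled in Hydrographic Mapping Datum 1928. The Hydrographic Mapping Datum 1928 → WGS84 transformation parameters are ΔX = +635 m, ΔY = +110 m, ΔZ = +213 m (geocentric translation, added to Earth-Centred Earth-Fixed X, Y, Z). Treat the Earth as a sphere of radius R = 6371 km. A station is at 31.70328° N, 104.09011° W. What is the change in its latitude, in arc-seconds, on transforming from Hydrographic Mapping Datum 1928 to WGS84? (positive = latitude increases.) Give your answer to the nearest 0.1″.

sin φ = 0.525520, cos φ = 0.850781, sin λ = -0.969914, cos λ = -0.243448.
North component: ΔN = −sin φ cos λ·ΔX − sin φ sin λ·ΔY + cos φ·ΔZ = −(0.525520)(-0.243448)(635) − (0.525520)(-0.969914)(110) + (0.850781)(213) = 318.52 m.
1° of latitude spans πR/180 = 111195 m, so Δφ = 318.52 / 111195 × 3600 = 10.312″.

Δφ = 10.3″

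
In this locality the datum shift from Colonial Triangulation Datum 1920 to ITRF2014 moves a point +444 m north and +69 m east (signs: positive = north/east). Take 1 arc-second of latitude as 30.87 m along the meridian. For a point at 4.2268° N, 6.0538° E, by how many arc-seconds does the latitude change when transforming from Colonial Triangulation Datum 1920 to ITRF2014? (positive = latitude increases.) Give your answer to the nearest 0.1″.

Δφ = 14.4″

1″ of latitude = 30.87 m, so Δφ = 444.0 / 30.87 = 14.383″.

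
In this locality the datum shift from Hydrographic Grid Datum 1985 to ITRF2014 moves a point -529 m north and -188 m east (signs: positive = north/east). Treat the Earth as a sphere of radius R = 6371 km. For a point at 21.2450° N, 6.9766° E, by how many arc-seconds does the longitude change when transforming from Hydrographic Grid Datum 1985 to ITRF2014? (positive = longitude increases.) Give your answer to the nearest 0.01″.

Δλ = -6.53″

At latitude 21.2450°, cos φ = 0.932039.
One radian of longitude at latitude φ spans R cos φ, so Δλ = ΔE / (R cos φ) = -188.0 / (6371000 × 0.932039) = -3.1660e-05 rad = -6.530″.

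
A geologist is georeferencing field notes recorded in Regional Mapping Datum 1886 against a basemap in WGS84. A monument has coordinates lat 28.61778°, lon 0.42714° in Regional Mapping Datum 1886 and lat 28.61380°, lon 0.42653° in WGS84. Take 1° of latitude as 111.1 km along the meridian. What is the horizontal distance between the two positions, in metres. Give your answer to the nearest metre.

446 m

Δφ = 28.61380° − 28.61778° = -0.00398°; Δλ = 0.42653° − 0.42714° = -0.00061°.
ΔN = Δφ × 111100 = -442.2 m; ΔE = Δλ × 111100 × cos(28.61778°) = -0.00061 × 111100 × 0.877834 = -59.5 m.
Distance = √(ΔE² + ΔN²) = √((-59.5)² + (-442.2)²) = 446.2 m.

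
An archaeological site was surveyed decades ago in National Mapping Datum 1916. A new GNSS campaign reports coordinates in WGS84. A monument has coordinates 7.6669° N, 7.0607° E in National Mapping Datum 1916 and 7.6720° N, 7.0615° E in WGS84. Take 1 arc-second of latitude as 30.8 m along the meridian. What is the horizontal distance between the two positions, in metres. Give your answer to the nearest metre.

Δφ = 7.6720° − 7.6669° = +0.0051°; Δλ = 7.0615° − 7.0607° = +0.0008°.
1° of latitude = 3600 × 30.80 = 110880 m.
ΔN = Δφ × 110880 = 565.5 m; ΔE = Δλ × 110880 × cos(7.6669°) = +0.0008 × 110880 × 0.991060 = 87.9 m.
Distance = √(ΔE² + ΔN²) = √(87.9² + 565.5²) = 572.3 m.

572 m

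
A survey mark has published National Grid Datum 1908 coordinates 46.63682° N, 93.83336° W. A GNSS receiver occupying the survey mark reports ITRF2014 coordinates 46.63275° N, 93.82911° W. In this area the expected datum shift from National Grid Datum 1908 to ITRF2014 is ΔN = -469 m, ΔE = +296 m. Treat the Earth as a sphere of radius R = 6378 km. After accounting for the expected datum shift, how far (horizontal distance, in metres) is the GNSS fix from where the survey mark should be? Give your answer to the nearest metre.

Observed coordinate differences: Δφ = -0.00407°, Δλ = +0.00425°.
Converting to metres (1° lat = 111317 m, cos φ = 0.686620): observed ΔN = -453.1 m, observed ΔE = 324.8 m.
Subtracting the expected shift leaves a residual of -453.1 − (-469) = 15.9 m north and 324.8 − (296) = 28.8 m east.
Residual distance = √(15.9² + 28.8²) = 33.0 m.

33 m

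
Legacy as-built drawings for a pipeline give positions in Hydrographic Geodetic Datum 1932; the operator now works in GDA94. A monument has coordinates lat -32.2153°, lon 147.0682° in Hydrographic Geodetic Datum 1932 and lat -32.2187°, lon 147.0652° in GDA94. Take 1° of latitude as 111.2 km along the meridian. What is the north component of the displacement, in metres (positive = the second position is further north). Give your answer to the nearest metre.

Δφ = -32.2187° − -32.2153° = -0.0034°; Δλ = 147.0652° − 147.0682° = -0.0030°.
ΔN = Δφ × 111200 = -378.1 m; ΔE = Δλ × 111200 × cos(-32.2153°) = -0.0030 × 111200 × 0.846051 = -282.2 m.

ΔN = -378 m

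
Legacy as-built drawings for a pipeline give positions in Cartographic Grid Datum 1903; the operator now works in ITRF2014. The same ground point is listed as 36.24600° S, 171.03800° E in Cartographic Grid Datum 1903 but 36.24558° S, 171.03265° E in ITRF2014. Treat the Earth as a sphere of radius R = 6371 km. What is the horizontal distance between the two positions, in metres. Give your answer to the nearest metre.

482 m

Δφ = -36.24558° − -36.24600° = +0.00042°; Δλ = 171.03265° − 171.03800° = -0.00535°.
1° along a meridian = πR/180 = 111195 m.
ΔN = Δφ × 111195 = 46.7 m; ΔE = Δλ × 111195 × cos(-36.24600°) = -0.00535 × 111195 × 0.806486 = -479.8 m.
Distance = √(ΔE² + ΔN²) = √((-479.8)² + 46.7²) = 482.0 m.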